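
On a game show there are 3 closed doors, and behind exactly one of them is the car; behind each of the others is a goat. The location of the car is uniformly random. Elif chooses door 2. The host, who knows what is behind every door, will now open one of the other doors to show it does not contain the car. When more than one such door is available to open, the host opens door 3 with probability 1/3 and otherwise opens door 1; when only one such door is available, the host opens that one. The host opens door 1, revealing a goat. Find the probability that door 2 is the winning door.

Apply Bayes' rule, conditioning on where the car actually is.
If it is behind door 1 (prior 1/3): the host opened door 1, so this case is ruled out; weight (1/3)·0 = 0.
If it is behind door 2 (prior 1/3): door 3 is available but not opened, probability 2/3; weight (1/3)·(2/3) = 2/9.
If it is behind door 3 (prior 1/3): only door 1 is available, probability 1; weight (1/3)·1 = 1/3.
The weights sum to 5/9.
So P(the car behind door 2 | the host opened door 1) = (2/9) / (5/9) = 2/5.

2/5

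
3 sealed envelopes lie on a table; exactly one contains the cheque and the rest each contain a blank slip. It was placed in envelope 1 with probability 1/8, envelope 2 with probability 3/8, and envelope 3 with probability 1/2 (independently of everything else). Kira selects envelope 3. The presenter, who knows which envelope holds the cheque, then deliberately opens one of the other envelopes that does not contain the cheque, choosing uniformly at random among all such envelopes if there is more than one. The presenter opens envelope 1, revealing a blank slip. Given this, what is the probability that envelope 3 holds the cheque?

Consider each possible location of the cheque in turn.
If it is in envelope 1 (prior 1/8): the presenter opened envelope 1, so this case is ruled out; weight (1/8)·0 = 0.
If it is in envelope 2 (prior 3/8): the presenter has no choice, probability 1; weight (3/8)·1 = 3/8.
If it is in envelope 3 (prior 1/2): the presenter has 2 equally likely choices, so probability 1/2; weight (1/2)·(1/2) = 1/4.
The weights sum to 5/8.
So P(the cheque in envelope 3 | the presenter opened envelope 1) = (1/4) / (5/8) = 2/5.

2/5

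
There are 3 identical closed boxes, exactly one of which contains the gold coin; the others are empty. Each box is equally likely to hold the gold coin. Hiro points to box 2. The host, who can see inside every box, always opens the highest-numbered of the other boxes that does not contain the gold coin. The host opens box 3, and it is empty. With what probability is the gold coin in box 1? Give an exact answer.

Consider each possible location of the gold coin in turn.
If it is in either of boxes 1 and 2 (prior 1/3 each): box 3 is the highest-numbered option available, probability 1; weight (1/3)·1 = 1/3 each.
If it is in box 3 (prior 1/3): the host opened box 3, so this case is ruled out; weight (1/3)·0 = 0.
The weights sum to 2/3.
So P(the gold coin in box 1 | the host opened box 3) = (1/3) / (2/3) = 1/2.

1/2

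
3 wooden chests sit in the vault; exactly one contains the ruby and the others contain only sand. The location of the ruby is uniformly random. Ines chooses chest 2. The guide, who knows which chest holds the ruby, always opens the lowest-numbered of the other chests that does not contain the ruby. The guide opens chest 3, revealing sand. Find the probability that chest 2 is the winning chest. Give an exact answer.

Condition on the true location of the ruby.
If it is in chest 1 (prior 1/3): chest 3 is the lowest-numbered option available, probability 1; weight (1/3)·1 = 1/3.
If it is in chest 2 (prior 1/3): the guide would have opened chest 1 instead, probability 0; weight (1/3)·0 = 0.
If it is in chest 3 (prior 1/3): the guide opened chest 3, so this case is ruled out; weight (1/3)·0 = 0.
The weights sum to 1/3.
So P(the ruby in chest 2 | the guide opened chest 3) = 0 / (1/3) = 0.

0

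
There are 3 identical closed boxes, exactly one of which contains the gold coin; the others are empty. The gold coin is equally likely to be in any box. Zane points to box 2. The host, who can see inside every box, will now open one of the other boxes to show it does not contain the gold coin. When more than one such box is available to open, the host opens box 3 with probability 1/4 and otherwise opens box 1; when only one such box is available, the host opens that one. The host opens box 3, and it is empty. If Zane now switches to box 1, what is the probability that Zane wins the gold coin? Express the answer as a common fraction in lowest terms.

Apply Bayes' rule, conditioning on where the gold coin actually is.
If it is in box 1 (prior 1/3): only box 3 is available, probability 1; weight (1/3)·1 = 1/3.
If it is in box 2 (prior 1/3): box 3 is available, opened with probability 1/4; weight (1/3)·(1/4) = 1/12.
If it is in box 3 (prior 1/3): the host opened box 3, so this case is ruled out; weight (1/3)·0 = 0.
The weights sum to 5/12.
So P(the gold coin in box 1 | the host opened box 3) = (1/3) / (5/12) = 4/5.

4/5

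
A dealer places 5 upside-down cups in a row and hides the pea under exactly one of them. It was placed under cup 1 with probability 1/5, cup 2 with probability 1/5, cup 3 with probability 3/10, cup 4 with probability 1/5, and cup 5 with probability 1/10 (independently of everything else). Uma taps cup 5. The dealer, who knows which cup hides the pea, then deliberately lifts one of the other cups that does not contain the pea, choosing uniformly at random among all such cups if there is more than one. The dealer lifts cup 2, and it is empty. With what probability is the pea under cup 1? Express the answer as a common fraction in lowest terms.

Apply Bayes' rule, conditioning on where the pea actually is.
If it is under either of cups 1 and 4 (prior 1/5 each): the dealer has 3 equally likely choices, so probability 1/3; weight (1/5)·(1/3) = 1/15 each.
If it is under cup 2 (prior 1/5): the dealer opened cup 2, so this case is ruled out; weight (1/5)·0 = 0.
If it is under cup 3 (prior 3/10): the dealer has 3 equally likely choices, so probability 1/3; weight (3/10)·(1/3) = 1/10.
If it is under cup 5 (prior 1/10): the dealer has 4 equally likely choices, so probability 1/4; weight (1/10)·(1/4) = 1/40.
The weights sum to 31/120.
So P(the pea under cup 1 | the dealer opened cup 2) = (1/15) / (31/120) = 8/31.

8/31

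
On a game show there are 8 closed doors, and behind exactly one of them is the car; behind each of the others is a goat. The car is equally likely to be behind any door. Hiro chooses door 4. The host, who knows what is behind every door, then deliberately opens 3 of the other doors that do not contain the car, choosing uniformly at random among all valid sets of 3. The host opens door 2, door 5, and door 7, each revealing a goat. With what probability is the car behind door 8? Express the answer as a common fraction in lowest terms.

7/32

Apply Bayes' rule, conditioning on where the car actually is.
If it is behind any of doors 1, 3, 6, and 8 (prior 1/8 each): the host has 20 equally likely choices, so probability 1/20; weight (1/8)·(1/20) = 1/160 each.
If it is behind any of doors 2, 5, and 7 (prior 1/8 each): that door was opened and seen not to hold the prize — ruled out; weight (1/8)·0 = 0 each.
If it is behind door 4 (prior 1/8): the host has 35 equally likely choices, so probability 1/35; weight (1/8)·(1/35) = 1/280.
The weights sum to 1/35.
So P(the car behind door 8 | the host opened door 2, door 5, and door 7) = (1/160) / (1/35) = 7/32.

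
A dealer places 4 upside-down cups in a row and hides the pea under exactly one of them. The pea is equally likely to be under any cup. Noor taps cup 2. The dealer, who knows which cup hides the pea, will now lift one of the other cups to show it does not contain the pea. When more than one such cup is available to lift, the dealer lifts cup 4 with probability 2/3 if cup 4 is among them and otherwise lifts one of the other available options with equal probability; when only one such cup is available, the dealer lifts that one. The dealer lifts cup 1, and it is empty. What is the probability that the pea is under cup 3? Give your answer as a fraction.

Condition on the true location of the pea.
If it is under cup 1 (prior 1/4): the dealer opened cup 1, so this case is ruled out; weight (1/4)·0 = 0.
If it is under cup 2 (prior 1/4): cup 4 is available but not opened; cup 1 gets probability (1 − 2/3)/2 = 1/6; weight (1/4)·(1/6) = 1/24.
If it is under cup 3 (prior 1/4): cup 4 is available but not opened, probability 1/3; weight (1/4)·(1/3) = 1/12.
If it is under cup 4 (prior 1/4): cup 4 holds the prize so is unavailable; the dealer chooses uniformly among the 2 others, probability 1/2; weight (1/4)·(1/2) = 1/8.
The weights sum to 1/4.
So P(the pea under cup 3 | the dealer opened cup 1) = (1/12) / (1/4) = 1/3.

1/3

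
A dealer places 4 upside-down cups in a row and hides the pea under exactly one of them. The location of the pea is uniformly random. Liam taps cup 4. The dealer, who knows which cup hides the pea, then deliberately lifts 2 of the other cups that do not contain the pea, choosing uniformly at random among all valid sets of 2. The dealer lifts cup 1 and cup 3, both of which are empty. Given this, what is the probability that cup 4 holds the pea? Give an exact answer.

Consider each possible location of the pea in turn.
If it is under either of cups 1 and 3 (prior 1/4 each): that cup was opened and seen not to hold the prize — ruled out; weight (1/4)·0 = 0 each.
If it is under cup 2 (prior 1/4): the dealer has no choice, probability 1; weight (1/4)·1 = 1/4.
If it is under cup 4 (prior 1/4): the dealer has 3 equally likely choices, so probability 1/3; weight (1/4)·(1/3) = 1/12.
The weights sum to 1/3.
So P(the pea under cup 4 | the dealer opened cup 1 and cup 3) = (1/12) / (1/3) = 1/4.

1/4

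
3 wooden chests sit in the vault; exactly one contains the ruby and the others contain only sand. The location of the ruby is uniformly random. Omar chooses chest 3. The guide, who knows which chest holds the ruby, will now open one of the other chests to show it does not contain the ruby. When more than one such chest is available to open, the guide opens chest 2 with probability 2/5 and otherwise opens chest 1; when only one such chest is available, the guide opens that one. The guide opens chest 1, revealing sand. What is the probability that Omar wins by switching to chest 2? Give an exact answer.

Condition on the true location of the ruby.
If it is in chest 1 (prior 1/3): the guide opened chest 1, so this case is ruled out; weight (1/3)·0 = 0.
If it is in chest 2 (prior 1/3): only chest 1 is available, probability 1; weight (1/3)·1 = 1/3.
If it is in chest 3 (prior 1/3): chest 2 is available but not opened, probability 3/5; weight (1/3)·(3/5) = 1/5.
The weights sum to 8/15.
So P(the ruby in chest 2 | the guide opened chest 1) = (1/3) / (8/15) = 5/8.

5/8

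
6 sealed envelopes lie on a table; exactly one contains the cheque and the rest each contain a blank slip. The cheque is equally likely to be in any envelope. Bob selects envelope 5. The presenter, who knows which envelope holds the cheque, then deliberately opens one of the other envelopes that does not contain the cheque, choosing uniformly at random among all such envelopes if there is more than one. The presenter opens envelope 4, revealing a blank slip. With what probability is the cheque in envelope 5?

1/6

Consider each possible location of the cheque in turn.
If it is in any of envelopes 1, 2, 3, and 6 (prior 1/6 each): the presenter has 4 equally likely choices, so probability 1/4; weight (1/6)·(1/4) = 1/24 each.
If it is in envelope 4 (prior 1/6): the presenter opened envelope 4, so this case is ruled out; weight (1/6)·0 = 0.
If it is in envelope 5 (prior 1/6): the presenter has 5 equally likely choices, so probability 1/5; weight (1/6)·(1/5) = 1/30.
The weights sum to 1/5.
So P(the cheque in envelope 5 | the presenter opened envelope 4) = (1/30) / (1/5) = 1/6.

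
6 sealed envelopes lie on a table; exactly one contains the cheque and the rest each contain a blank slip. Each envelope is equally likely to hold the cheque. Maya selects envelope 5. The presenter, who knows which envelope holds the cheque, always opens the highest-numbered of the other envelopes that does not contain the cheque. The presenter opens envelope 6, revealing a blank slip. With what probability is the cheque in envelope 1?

Condition on the true location of the cheque.
If it is in any of envelopes 1, 2, 3, 4, and 5 (prior 1/6 each): envelope 6 is the highest-numbered option available, probability 1; weight (1/6)·1 = 1/6 each.
If it is in envelope 6 (prior 1/6): the presenter opened envelope 6, so this case is ruled out; weight (1/6)·0 = 0.
The weights sum to 5/6.
So P(the cheque in envelope 1 | the presenter opened envelope 6) = (1/6) / (5/6) = 1/5.

1/5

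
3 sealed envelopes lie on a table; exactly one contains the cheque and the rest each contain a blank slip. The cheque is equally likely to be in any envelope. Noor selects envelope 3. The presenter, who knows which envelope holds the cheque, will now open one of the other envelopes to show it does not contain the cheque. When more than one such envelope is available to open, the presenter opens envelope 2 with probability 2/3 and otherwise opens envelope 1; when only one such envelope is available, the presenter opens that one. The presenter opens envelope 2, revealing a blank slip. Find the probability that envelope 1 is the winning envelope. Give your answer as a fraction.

3/5

Condition on the true location of the cheque.
If it is in envelope 1 (prior 1/3): only envelope 2 is available, probability 1; weight (1/3)·1 = 1/3.
If it is in envelope 2 (prior 1/3): the presenter opened envelope 2, so this case is ruled out; weight (1/3)·0 = 0.
If it is in envelope 3 (prior 1/3): envelope 2 is available, opened with probability 2/3; weight (1/3)·(2/3) = 2/9.
The weights sum to 5/9.
So P(the cheque in envelope 1 | the presenter opened envelope 2) = (1/3) / (5/9) = 3/5.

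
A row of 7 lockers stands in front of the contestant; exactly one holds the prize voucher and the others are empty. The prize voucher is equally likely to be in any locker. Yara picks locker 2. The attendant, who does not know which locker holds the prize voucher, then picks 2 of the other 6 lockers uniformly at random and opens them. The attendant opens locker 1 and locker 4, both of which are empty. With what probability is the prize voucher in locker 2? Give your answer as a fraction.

1/5

Condition on the true location of the prize voucher.
If it is in either of lockers 1 and 4 (prior 1/7 each): that locker was opened and seen not to hold the prize — ruled out; weight (1/7)·0 = 0 each.
If it is in any of lockers 2, 3, 5, 6, and 7 (prior 1/7 each): the attendant picks exactly this set with probability 1/15 regardless, and none is the prize; weight (1/7)·(1/15) = 1/105 each.
The weights sum to 1/21.
So P(the prize voucher in locker 2 | the attendant opened locker 1 and locker 4) = (1/105) / (1/21) = 1/5.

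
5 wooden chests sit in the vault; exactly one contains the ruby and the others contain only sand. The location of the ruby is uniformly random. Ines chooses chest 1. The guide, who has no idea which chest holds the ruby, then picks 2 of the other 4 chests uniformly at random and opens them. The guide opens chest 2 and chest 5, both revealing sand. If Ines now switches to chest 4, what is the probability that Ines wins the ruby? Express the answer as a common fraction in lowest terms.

Consider each possible location of the ruby in turn.
If it is in any of chests 1, 3, and 4 (prior 1/5 each): the guide picks exactly this set with probability 1/6 regardless, and none is the prize; weight (1/5)·(1/6) = 1/30 each.
If it is in either of chests 2 and 5 (prior 1/5 each): that chest was opened and seen not to hold the prize — ruled out; weight (1/5)·0 = 0 each.
The weights sum to 1/10.
So P(the ruby in chest 4 | the guide opened chest 2 and chest 5) = (1/30) / (1/10) = 1/3.

1/3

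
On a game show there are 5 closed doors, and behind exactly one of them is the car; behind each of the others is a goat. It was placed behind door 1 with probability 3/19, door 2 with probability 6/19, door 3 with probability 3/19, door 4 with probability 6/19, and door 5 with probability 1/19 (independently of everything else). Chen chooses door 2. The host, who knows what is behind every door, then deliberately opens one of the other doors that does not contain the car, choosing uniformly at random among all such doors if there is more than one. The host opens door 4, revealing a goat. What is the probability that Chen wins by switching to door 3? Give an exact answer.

6/23

Condition on the true location of the car.
If it is behind either of doors 1 and 3 (prior 3/19 each): the host has 3 equally likely choices, so probability 1/3; weight (3/19)·(1/3) = 1/19 each.
If it is behind door 2 (prior 6/19): the host has 4 equally likely choices, so probability 1/4; weight (6/19)·(1/4) = 3/38.
If it is behind door 4 (prior 6/19): the host opened door 4, so this case is ruled out; weight (6/19)·0 = 0.
If it is behind door 5 (prior 1/19): the host has 3 equally likely choices, so probability 1/3; weight (1/19)·(1/3) = 1/57.
The weights sum to 23/114.
So P(the car behind door 3 | the host opened door 4) = (1/19) / (23/114) = 6/23.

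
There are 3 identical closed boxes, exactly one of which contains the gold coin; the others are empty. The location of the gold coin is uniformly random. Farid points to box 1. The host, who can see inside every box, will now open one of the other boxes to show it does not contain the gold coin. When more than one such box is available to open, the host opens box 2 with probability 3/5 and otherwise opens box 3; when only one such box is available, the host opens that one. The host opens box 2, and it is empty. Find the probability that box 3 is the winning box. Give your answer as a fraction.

5/8

Consider each possible location of the gold coin in turn.
If it is in box 1 (prior 1/3): box 2 is available, opened with probability 3/5; weight (1/3)·(3/5) = 1/5.
If it is in box 2 (prior 1/3): the host opened box 2, so this case is ruled out; weight (1/3)·0 = 0.
If it is in box 3 (prior 1/3): only box 2 is available, probability 1; weight (1/3)·1 = 1/3.
The weights sum to 8/15.
So P(the gold coin in box 3 | the host opened box 2) = (1/3) / (8/15) = 5/8.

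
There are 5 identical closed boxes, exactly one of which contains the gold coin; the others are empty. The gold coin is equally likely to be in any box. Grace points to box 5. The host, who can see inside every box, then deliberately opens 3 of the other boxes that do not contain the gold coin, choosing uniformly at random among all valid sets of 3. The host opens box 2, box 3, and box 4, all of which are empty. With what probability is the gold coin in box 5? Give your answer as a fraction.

Condition on the true location of the gold coin.
If it is in box 1 (prior 1/5): the host has no choice, probability 1; weight (1/5)·1 = 1/5.
If it is in any of boxes 2, 3, and 4 (prior 1/5 each): that box was opened and seen not to hold the prize — ruled out; weight (1/5)·0 = 0 each.
If it is in box 5 (prior 1/5): the host has 4 equally likely choices, so probability 1/4; weight (1/5)·(1/4) = 1/20.
The weights sum to 1/4.
So P(the gold coin in box 5 | the host opened box 2, box 3, and box 4) = (1/20) / (1/4) = 1/5.

1/5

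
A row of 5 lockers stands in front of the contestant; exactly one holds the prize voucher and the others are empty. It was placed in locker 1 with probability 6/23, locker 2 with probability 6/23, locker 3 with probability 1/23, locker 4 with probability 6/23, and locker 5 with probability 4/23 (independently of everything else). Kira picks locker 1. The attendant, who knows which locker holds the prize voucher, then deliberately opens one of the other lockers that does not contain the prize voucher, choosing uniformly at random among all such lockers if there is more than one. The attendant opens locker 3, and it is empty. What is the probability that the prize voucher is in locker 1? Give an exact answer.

9/41

Condition on the true location of the prize voucher.
If it is in locker 1 (prior 6/23): the attendant has 4 equally likely choices, so probability 1/4; weight (6/23)·(1/4) = 3/46.
If it is in either of lockers 2 and 4 (prior 6/23 each): the attendant has 3 equally likely choices, so probability 1/3; weight (6/23)·(1/3) = 2/23 each.
If it is in locker 3 (prior 1/23): the attendant opened locker 3, so this case is ruled out; weight (1/23)·0 = 0.
If it is in locker 5 (prior 4/23): the attendant has 3 equally likely choices, so probability 1/3; weight (4/23)·(1/3) = 4/69.
The weights sum to 41/138.
So P(the prize voucher in locker 1 | the attendant opened locker 3) = (3/46) / (41/138) = 9/41.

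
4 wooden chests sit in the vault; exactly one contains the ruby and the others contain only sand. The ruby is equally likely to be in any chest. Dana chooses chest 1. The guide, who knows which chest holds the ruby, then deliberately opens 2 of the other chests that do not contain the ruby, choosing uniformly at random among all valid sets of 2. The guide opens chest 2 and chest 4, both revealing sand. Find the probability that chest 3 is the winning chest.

Apply Bayes' rule, conditioning on where the ruby actually is.
If it is in chest 1 (prior 1/4): the guide has 3 equally likely choices, so probability 1/3; weight (1/4)·(1/3) = 1/12.
If it is in either of chests 2 and 4 (prior 1/4 each): that chest was opened and seen not to hold the prize — ruled out; weight (1/4)·0 = 0 each.
If it is in chest 3 (prior 1/4): the guide has no choice, probability 1; weight (1/4)·1 = 1/4.
The weights sum to 1/3.
So P(the ruby in chest 3 | the guide opened chest 2 and chest 4) = (1/4) / (1/3) = 3/4.

3/4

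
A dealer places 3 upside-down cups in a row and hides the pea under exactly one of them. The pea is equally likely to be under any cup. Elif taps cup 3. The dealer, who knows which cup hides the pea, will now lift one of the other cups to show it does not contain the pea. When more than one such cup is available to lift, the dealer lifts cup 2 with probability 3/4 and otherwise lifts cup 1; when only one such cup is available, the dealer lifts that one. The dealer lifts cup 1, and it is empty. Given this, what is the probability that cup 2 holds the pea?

4/5

Apply Bayes' rule, conditioning on where the pea actually is.
If it is under cup 1 (prior 1/3): the dealer opened cup 1, so this case is ruled out; weight (1/3)·0 = 0.
If it is under cup 2 (prior 1/3): only cup 1 is available, probability 1; weight (1/3)·1 = 1/3.
If it is under cup 3 (prior 1/3): cup 2 is available but not opened, probability 1/4; weight (1/3)·(1/4) = 1/12.
The weights sum to 5/12.
So P(the pea under cup 2 | the dealer opened cup 1) = (1/3) / (5/12) = 4/5.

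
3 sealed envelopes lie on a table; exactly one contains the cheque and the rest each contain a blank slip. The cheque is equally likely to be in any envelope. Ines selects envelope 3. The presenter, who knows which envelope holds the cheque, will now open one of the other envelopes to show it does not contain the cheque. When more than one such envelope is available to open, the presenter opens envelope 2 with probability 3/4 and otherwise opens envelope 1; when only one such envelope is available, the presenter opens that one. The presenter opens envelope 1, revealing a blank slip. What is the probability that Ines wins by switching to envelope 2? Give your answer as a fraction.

Apply Bayes' rule, conditioning on where the cheque actually is.
If it is in envelope 1 (prior 1/3): the presenter opened envelope 1, so this case is ruled out; weight (1/3)·0 = 0.
If it is in envelope 2 (prior 1/3): only envelope 1 is available, probability 1; weight (1/3)·1 = 1/3.
If it is in envelope 3 (prior 1/3): envelope 2 is available but not opened, probability 1/4; weight (1/3)·(1/4) = 1/12.
The weights sum to 5/12.
So P(the cheque in envelope 2 | the presenter opened envelope 1) = (1/3) / (5/12) = 4/5.

4/5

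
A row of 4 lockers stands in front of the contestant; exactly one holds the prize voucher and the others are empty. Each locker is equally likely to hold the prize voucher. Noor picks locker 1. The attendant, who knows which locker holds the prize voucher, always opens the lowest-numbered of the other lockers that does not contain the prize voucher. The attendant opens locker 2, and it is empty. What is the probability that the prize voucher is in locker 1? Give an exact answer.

1/3

Condition on the true location of the prize voucher.
If it is in any of lockers 1, 3, and 4 (prior 1/4 each): locker 2 is the lowest-numbered option available, probability 1; weight (1/4)·1 = 1/4 each.
If it is in locker 2 (prior 1/4): the attendant opened locker 2, so this case is ruled out; weight (1/4)·0 = 0.
The weights sum to 3/4.
So P(the prize voucher in locker 1 | the attendant opened locker 2) = (1/4) / (3/4) = 1/3.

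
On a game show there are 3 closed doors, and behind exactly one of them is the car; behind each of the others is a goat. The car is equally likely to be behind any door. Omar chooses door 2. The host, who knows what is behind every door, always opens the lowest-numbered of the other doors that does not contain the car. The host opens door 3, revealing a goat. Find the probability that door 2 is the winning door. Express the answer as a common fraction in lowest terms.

Apply Bayes' rule, conditioning on where the car actually is.
If it is behind door 1 (prior 1/3): door 3 is the lowest-numbered option available, probability 1; weight (1/3)·1 = 1/3.
If it is behind door 2 (prior 1/3): the host would have opened door 1 instead, probability 0; weight (1/3)·0 = 0.
If it is behind door 3 (prior 1/3): the host opened door 3, so this case is ruled out; weight (1/3)·0 = 0.
The weights sum to 1/3.
So P(the car behind door 2 | the host opened door 3) = 0 / (1/3) = 0.

0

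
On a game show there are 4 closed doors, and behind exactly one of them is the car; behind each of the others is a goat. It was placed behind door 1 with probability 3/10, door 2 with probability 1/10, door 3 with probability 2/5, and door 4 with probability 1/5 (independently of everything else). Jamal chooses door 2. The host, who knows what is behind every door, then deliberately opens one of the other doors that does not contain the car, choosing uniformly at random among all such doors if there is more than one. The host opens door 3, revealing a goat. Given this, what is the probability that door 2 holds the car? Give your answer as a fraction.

2/17

Condition on the true location of the car.
If it is behind door 1 (prior 3/10): the host has 2 equally likely choices, so probability 1/2; weight (3/10)·(1/2) = 3/20.
If it is behind door 2 (prior 1/10): the host has 3 equally likely choices, so probability 1/3; weight (1/10)·(1/3) = 1/30.
If it is behind door 3 (prior 2/5): the host opened door 3, so this case is ruled out; weight (2/5)·0 = 0.
If it is behind door 4 (prior 1/5): the host has 2 equally likely choices, so probability 1/2; weight (1/5)·(1/2) = 1/10.
The weights sum to 17/60.
So P(the car behind door 2 | the host opened door 3) = (1/30) / (17/60) = 2/17.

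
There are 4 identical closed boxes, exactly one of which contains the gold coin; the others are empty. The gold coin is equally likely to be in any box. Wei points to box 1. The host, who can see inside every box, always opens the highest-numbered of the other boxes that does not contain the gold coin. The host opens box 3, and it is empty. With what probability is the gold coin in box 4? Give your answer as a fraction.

Apply Bayes' rule, conditioning on where the gold coin actually is.
If it is in either of boxes 1 and 2 (prior 1/4 each): the host would have opened box 4 instead, probability 0; weight (1/4)·0 = 0 each.
If it is in box 3 (prior 1/4): the host opened box 3, so this case is ruled out; weight (1/4)·0 = 0.
If it is in box 4 (prior 1/4): box 3 is the highest-numbered option available, probability 1; weight (1/4)·1 = 1/4.
The weights sum to 1/4.
So P(the gold coin in box 4 | the host opened box 3) = (1/4) / (1/4) = 1.

1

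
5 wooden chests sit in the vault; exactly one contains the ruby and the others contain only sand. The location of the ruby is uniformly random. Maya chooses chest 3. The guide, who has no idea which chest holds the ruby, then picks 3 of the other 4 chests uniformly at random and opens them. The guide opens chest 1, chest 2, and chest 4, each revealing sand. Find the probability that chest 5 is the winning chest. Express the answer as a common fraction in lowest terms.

Apply Bayes' rule, conditioning on where the ruby actually is.
If it is in any of chests 1, 2, and 4 (prior 1/5 each): that chest was opened and seen not to hold the prize — ruled out; weight (1/5)·0 = 0 each.
If it is in either of chests 3 and 5 (prior 1/5 each): the guide picks exactly this set with probability 1/4 regardless, and none is the prize; weight (1/5)·(1/4) = 1/20 each.
The weights sum to 1/10.
So P(the ruby in chest 5 | the guide opened chest 1, chest 2, and chest 4) = (1/20) / (1/10) = 1/2.

1/2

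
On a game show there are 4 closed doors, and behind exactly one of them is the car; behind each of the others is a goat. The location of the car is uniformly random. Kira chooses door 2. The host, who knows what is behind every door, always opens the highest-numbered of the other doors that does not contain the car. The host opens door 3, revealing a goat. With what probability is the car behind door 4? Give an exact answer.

1

Apply Bayes' rule, conditioning on where the car actually is.
If it is behind either of doors 1 and 2 (prior 1/4 each): the host would have opened door 4 instead, probability 0; weight (1/4)·0 = 0 each.
If it is behind door 3 (prior 1/4): the host opened door 3, so this case is ruled out; weight (1/4)·0 = 0.
If it is behind door 4 (prior 1/4): door 3 is the highest-numbered option available, probability 1; weight (1/4)·1 = 1/4.
The weights sum to 1/4.
So P(the car behind door 4 | the host opened door 3) = (1/4) / (1/4) = 1.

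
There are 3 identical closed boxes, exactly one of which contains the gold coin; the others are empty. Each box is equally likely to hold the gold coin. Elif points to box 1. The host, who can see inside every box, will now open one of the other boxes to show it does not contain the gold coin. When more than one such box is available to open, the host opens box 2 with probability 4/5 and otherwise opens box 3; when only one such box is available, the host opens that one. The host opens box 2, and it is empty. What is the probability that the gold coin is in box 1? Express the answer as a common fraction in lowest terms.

4/9

Consider each possible location of the gold coin in turn.
If it is in box 1 (prior 1/3): box 2 is available, opened with probability 4/5; weight (1/3)·(4/5) = 4/15.
If it is in box 2 (prior 1/3): the host opened box 2, so this case is ruled out; weight (1/3)·0 = 0.
If it is in box 3 (prior 1/3): only box 2 is available, probability 1; weight (1/3)·1 = 1/3.
The weights sum to 3/5.
So P(the gold coin in box 1 | the host opened box 2) = (4/15) / (3/5) = 4/9.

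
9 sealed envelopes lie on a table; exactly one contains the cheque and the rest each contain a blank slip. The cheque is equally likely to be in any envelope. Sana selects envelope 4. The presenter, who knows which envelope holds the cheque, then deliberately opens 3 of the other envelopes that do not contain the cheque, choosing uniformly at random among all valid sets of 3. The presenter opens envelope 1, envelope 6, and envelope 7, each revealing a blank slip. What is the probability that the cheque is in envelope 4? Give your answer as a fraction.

Apply Bayes' rule, conditioning on where the cheque actually is.
If it is in any of envelopes 1, 6, and 7 (prior 1/9 each): that envelope was opened and seen not to hold the prize — ruled out; weight (1/9)·0 = 0 each.
If it is in any of envelopes 2, 3, 5, 8, and 9 (prior 1/9 each): the presenter has 35 equally likely choices, so probability 1/35; weight (1/9)·(1/35) = 1/315 each.
If it is in envelope 4 (prior 1/9): the presenter has 56 equally likely choices, so probability 1/56; weight (1/9)·(1/56) = 1/504.
The weights sum to 1/56.
So P(the cheque in envelope 4 | the presenter opened envelope 1, envelope 6, and envelope 7) = (1/504) / (1/56) = 1/9.

1/9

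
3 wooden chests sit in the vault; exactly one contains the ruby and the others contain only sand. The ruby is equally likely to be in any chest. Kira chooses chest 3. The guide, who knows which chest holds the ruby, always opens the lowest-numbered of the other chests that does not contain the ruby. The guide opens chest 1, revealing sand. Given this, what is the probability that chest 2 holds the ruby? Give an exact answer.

Apply Bayes' rule, conditioning on where the ruby actually is.
If it is in chest 1 (prior 1/3): the guide opened chest 1, so this case is ruled out; weight (1/3)·0 = 0.
If it is in either of chests 2 and 3 (prior 1/3 each): chest 1 is the lowest-numbered option available, probability 1; weight (1/3)·1 = 1/3 each.
The weights sum to 2/3.
So P(the ruby in chest 2 | the guide opened chest 1) = (1/3) / (2/3) = 1/2.

1/2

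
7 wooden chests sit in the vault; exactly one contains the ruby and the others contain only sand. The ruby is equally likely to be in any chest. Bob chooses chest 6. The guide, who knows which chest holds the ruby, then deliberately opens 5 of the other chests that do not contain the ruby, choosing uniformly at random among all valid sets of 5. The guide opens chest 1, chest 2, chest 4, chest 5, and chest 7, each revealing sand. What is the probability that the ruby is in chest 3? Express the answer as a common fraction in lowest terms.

Consider each possible location of the ruby in turn.
If it is in any of chests 1, 2, 4, 5, and 7 (prior 1/7 each): that chest was opened and seen not to hold the prize — ruled out; weight (1/7)·0 = 0 each.
If it is in chest 3 (prior 1/7): the guide has no choice, probability 1; weight (1/7)·1 = 1/7.
If it is in chest 6 (prior 1/7): the guide has 6 equally likely choices, so probability 1/6; weight (1/7)·(1/6) = 1/42.
The weights sum to 1/6.
So P(the ruby in chest 3 | the guide opened chest 1, chest 2, chest 4, chest 5, and chest 7) = (1/7) / (1/6) = 6/7.

6/7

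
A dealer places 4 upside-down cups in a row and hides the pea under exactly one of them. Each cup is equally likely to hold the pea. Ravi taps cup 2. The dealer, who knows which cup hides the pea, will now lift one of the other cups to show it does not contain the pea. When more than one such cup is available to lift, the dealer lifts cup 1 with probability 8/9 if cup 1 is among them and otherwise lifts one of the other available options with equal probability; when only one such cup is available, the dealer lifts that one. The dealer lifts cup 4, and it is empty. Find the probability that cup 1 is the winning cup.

Condition on the true location of the pea.
If it is under cup 1 (prior 1/4): cup 1 holds the prize so is unavailable; the dealer chooses uniformly among the 2 others, probability 1/2; weight (1/4)·(1/2) = 1/8.
If it is under cup 2 (prior 1/4): cup 1 is available but not opened; cup 4 gets probability (1 − 8/9)/2 = 1/18; weight (1/4)·(1/18) = 1/72.
If it is under cup 3 (prior 1/4): cup 1 is available but not opened, probability 1/9; weight (1/4)·(1/9) = 1/36.
If it is under cup 4 (prior 1/4): the dealer opened cup 4, so this case is ruled out; weight (1/4)·0 = 0.
The weights sum to 1/6.
So P(the pea under cup 1 | the dealer opened cup 4) = (1/8) / (1/6) = 3/4.

3/4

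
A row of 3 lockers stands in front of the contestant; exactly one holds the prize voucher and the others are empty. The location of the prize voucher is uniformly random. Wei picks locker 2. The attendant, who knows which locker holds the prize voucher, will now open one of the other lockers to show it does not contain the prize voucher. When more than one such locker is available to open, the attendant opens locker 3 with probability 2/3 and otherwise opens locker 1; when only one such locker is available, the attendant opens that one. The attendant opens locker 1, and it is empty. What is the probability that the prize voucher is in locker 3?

3/4

Condition on the true location of the prize voucher.
If it is in locker 1 (prior 1/3): the attendant opened locker 1, so this case is ruled out; weight (1/3)·0 = 0.
If it is in locker 2 (prior 1/3): locker 3 is available but not opened, probability 1/3; weight (1/3)·(1/3) = 1/9.
If it is in locker 3 (prior 1/3): only locker 1 is available, probability 1; weight (1/3)·1 = 1/3.
The weights sum to 4/9.
So P(the prize voucher in locker 3 | the attendant opened locker 1) = (1/3) / (4/9) = 3/4.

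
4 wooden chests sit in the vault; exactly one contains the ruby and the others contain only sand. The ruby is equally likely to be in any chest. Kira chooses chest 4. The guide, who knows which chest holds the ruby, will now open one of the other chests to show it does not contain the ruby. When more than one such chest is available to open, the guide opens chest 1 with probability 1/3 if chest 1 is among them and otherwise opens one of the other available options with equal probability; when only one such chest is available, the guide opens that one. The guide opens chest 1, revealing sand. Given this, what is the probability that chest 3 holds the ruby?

1/3

Condition on the true location of the ruby.
If it is in chest 1 (prior 1/4): the guide opened chest 1, so this case is ruled out; weight (1/4)·0 = 0.
If it is in any of chests 2, 3, and 4 (prior 1/4 each): chest 1 is available, opened with probability 1/3; weight (1/4)·(1/3) = 1/12 each.
The weights sum to 1/4.
So P(the ruby in chest 3 | the guide opened chest 1) = (1/12) / (1/4) = 1/3.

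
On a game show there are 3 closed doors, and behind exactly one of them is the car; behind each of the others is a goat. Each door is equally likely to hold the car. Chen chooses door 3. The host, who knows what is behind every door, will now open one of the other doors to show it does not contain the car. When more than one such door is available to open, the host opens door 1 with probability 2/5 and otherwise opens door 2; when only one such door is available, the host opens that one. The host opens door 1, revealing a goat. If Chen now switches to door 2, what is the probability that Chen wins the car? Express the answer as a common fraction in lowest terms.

Consider each possible location of the car in turn.
If it is behind door 1 (prior 1/3): the host opened door 1, so this case is ruled out; weight (1/3)·0 = 0.
If it is behind door 2 (prior 1/3): only door 1 is available, probability 1; weight (1/3)·1 = 1/3.
If it is behind door 3 (prior 1/3): door 1 is available, opened with probability 2/5; weight (1/3)·(2/5) = 2/15.
The weights sum to 7/15.
So P(the car behind door 2 | the host opened door 1) = (1/3) / (7/15) = 5/7.

5/7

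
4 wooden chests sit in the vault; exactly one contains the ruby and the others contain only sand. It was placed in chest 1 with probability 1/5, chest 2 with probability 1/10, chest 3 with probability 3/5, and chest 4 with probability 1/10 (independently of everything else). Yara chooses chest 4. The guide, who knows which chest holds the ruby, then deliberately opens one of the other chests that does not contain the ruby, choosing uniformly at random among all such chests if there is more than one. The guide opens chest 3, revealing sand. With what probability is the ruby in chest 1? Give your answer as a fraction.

Apply Bayes' rule, conditioning on where the ruby actually is.
If it is in chest 1 (prior 1/5): the guide has 2 equally likely choices, so probability 1/2; weight (1/5)·(1/2) = 1/10.
If it is in chest 2 (prior 1/10): the guide has 2 equally likely choices, so probability 1/2; weight (1/10)·(1/2) = 1/20.
If it is in chest 3 (prior 3/5): the guide opened chest 3, so this case is ruled out; weight (3/5)·0 = 0.
If it is in chest 4 (prior 1/10): the guide has 3 equally likely choices, so probability 1/3; weight (1/10)·(1/3) = 1/30.
The weights sum to 11/60.
So P(the ruby in chest 1 | the guide opened chest 3) = (1/10) / (11/60) = 6/11.

6/11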